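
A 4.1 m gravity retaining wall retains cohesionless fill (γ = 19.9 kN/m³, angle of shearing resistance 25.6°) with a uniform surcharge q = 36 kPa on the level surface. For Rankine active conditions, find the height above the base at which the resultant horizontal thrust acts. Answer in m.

1.69 m

K_a = 0.3966.
Triangular part P₁ = ½K_aγH² = 66.33 at H/3 = 1.367 m; rectangular part P₂ = K_a q H = 58.53 at H/2 = 2.050 m.
ȳ = (P₁·1.367 + P₂·2.050)/(P₁+P₂) = 1.687 m.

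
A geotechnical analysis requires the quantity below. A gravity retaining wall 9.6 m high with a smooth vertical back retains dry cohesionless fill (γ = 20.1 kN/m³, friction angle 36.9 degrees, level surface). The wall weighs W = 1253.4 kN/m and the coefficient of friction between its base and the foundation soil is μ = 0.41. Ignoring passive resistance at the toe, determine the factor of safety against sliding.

2.22

K_a = tan²(45° − 36.9°/2) = 0.2497.
P_a = ½K_aγH² = 0.5×0.2497×20.1×9.6² = 231.2 kN/m, acting at H/3 = 3.200 m above the base.
FS_sliding = μW / P_a = 0.41×1253.4 / 231.2 = 2.222.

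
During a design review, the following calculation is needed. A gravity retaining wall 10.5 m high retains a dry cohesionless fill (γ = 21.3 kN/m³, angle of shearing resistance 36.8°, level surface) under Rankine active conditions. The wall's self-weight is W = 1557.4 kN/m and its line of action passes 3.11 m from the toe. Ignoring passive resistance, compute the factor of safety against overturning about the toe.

K_a = tan²(45° − 36.8°/2) = 0.2508.
P_a = ½K_aγH² = 0.5×0.2508×21.3×10.5² = 294.4 kN/m, acting at H/3 = 3.500 m above the base.
Overturning moment M_o = P_a × H/3 = 294.4 × 3.500 = 1031.
Resisting moment M_r = W × 3.11 = 1557.4 × 3.11 = 4844.
FS_overturning = M_r/M_o = 4844/1031 = 4.700.

4.70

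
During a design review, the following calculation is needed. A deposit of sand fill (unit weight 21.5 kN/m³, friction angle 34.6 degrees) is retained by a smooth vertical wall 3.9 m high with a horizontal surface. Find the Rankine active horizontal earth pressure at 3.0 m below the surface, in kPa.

17.8 kPa

K_a = (1 − sin φ)/(1 + sin φ) = 0.2756.
σ_h = K_a γ z = 0.2756 × 21.5 × 3.0 = 17.78 kPa.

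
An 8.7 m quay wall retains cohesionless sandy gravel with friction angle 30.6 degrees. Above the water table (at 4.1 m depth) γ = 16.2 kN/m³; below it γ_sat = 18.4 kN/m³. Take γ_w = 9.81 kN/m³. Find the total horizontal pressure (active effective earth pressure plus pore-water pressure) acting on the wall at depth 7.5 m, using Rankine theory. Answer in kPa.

K_a = (1 − sin φ)/(1 + sin φ) = 0.3253.
γ' = 18.4 − 9.81 = 8.590 kN/m³.
Effective vertical stress at 7.5 m: σ'_v = 16.2×4.1 + 8.590×3.40 = 95.63 kPa.
σ'_h = K_a σ'_v = 0.3253 × 95.63 = 31.11 kPa; u = γ_w × 3.40 = 33.35 kPa.
Total σ_h = 31.11 + 33.35 = 64.47 kPa.

64.5 kPa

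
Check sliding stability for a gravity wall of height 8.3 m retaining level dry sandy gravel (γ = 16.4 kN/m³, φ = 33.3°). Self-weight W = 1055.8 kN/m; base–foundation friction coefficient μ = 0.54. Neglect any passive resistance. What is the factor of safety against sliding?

K_a = tan²(45° − 33.3°/2) = 0.2911.
P_a = ½K_aγH² = 0.5×0.2911×16.4×8.3² = 164.5 kN/m, acting at H/3 = 2.767 m above the base.
FS_sliding = μW / P_a = 0.54×1055.8 / 164.5 = 3.467.

3.47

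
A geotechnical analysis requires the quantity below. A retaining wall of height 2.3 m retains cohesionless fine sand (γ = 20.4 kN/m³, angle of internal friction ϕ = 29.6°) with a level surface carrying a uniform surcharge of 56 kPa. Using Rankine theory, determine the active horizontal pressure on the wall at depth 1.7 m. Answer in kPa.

30.7 kPa

K_a = (1 − sin φ)/(1 + sin φ) = 0.3387.
σ_v = γz + q = 20.4 × 1.7 + 56 = 90.68 kPa.
σ_h = K_a σ_v = 0.3387 × 90.68 = 30.72 kPa.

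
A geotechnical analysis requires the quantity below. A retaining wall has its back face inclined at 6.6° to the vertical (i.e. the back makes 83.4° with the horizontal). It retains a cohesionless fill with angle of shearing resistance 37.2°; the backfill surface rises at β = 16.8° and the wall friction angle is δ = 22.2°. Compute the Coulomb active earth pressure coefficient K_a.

K_a = sin²(α+φ) / [sin²α · sin(α−δ) · (1 + √{sin(φ+δ)sin(φ−β) / (sin(α−δ)sin(α+β))})²].
With α = 83.4°, φ = 37.2°, δ = 22.2°, β = 16.8°: K_a = 0.3390.

0.339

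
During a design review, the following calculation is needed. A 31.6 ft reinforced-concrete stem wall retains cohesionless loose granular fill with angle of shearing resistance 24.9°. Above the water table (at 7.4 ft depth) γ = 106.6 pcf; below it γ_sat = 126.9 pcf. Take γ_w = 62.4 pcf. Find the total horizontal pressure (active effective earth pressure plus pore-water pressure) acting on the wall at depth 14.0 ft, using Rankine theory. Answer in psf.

907 psf

K_a = (1 − sin φ)/(1 + sin φ) = 0.4074.
γ' = 126.9 − 62.4 = 64.50 pcf.
Effective vertical stress at 14.0 ft: σ'_v = 106.6×7.4 + 64.50×6.60 = 1215 psf.
σ'_h = K_a σ'_v = 0.4074 × 1215 = 494.8 psf; u = γ_w × 6.60 = 411.8 psf.
Total σ_h = 494.8 + 411.8 = 906.7 psf.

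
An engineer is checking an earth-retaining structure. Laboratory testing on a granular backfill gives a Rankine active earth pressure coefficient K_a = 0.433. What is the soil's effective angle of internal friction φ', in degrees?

23.3°

K_a = tan²(45° − φ/2) ⇒ 45° − φ/2 = arctan(√0.433) = 33.35°.
φ = 2(45° − 33.35°) = 23.31°.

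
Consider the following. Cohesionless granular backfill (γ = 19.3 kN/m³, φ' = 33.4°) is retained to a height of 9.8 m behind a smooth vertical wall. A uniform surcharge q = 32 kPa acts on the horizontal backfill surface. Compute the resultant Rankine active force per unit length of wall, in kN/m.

360 kN/m

K_a = tan²(45° − φ/2) = 0.2899.
Soil triangle: ½ K_a γ H² = 0.5×0.2899×19.3×9.8² = 268.7 kN/m.
Surcharge rectangle: K_a q H = 0.2899×32×9.8 = 90.92 kN/m.
Total = 268.7 + 90.92 = 359.6 kN/m.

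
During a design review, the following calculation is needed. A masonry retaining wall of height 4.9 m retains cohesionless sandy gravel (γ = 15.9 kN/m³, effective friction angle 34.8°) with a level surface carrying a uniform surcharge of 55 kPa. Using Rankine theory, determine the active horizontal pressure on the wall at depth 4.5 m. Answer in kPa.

K_a = (1 − sin φ)/(1 + sin φ) = 0.2733.
σ_v = γz + q = 15.9 × 4.5 + 55 = 126.5 kPa.
σ_h = K_a σ_v = 0.2733 × 126.5 = 34.59 kPa.

34.6 kPa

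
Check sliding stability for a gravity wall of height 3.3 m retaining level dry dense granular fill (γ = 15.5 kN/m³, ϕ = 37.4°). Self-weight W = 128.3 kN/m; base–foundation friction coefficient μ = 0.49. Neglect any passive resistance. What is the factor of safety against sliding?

K_a = tan²(45° − 37.4°/2) = 0.2443.
P_a = ½K_aγH² = 0.5×0.2443×15.5×3.3² = 20.62 kN/m, acting at H/3 = 1.100 m above the base.
FS_sliding = μW / P_a = 0.49×128.3 / 20.62 = 3.050.

3.05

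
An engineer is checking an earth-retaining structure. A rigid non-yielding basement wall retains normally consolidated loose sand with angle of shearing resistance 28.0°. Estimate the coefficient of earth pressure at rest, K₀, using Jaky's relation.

0.531

K₀ = 1 − sin φ' = 1 − sin 28.0° = 0.5305.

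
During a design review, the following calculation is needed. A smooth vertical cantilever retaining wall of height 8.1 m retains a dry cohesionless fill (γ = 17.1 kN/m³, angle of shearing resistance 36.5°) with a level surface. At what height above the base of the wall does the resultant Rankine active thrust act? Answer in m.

K_a = 0.2541.
The pressure distribution is triangular, so the resultant acts at H/3 above the base = 8.1/3 = 2.700 m.

2.70 m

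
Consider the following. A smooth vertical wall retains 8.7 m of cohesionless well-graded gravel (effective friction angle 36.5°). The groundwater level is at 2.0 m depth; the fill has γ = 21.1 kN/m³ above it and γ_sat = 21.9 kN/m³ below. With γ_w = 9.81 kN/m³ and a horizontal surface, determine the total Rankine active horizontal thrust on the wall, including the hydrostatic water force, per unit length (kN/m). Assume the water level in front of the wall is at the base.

372 kN/m

K_a = tan²(45° − φ/2) = 0.2541.
γ' = 21.9 − 9.81 = 12.09 kN/m³. Depth below WT = 6.7 m.
σ'_h at WT = K_a γ d_w = 10.72 kPa; at base = 10.72 + K_a γ' × 6.7 = 31.30 kPa.
P₁ (0–2.0 m) = ½×10.72×2.0 = 10.72. P₂ (2.0–8.7 m) = ½(10.72+31.30)×6.7 = 140.8.
P_w = ½ γ_w h₂² = 0.5×9.81×6.7² = 220.2. Total = 10.72+140.8+220.2 = 371.7 kN/m.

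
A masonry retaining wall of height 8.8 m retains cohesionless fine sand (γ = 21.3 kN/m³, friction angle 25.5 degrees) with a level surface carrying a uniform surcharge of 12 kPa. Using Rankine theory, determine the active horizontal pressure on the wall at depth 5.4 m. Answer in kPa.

K_a = (1 − sin φ)/(1 + sin φ) = 0.3981.
σ_v = γz + q = 21.3 × 5.4 + 12 = 127.0 kPa.
σ_h = K_a σ_v = 0.3981 × 127.0 = 50.57 kPa.

50.6 kPa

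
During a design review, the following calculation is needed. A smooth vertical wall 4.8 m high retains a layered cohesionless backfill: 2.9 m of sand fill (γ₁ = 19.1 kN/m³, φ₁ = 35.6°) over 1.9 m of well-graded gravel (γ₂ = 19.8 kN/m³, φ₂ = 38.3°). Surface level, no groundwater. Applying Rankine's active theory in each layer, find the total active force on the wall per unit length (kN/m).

K_a1 = tan²(45°−35.6°/2) = 0.2641; K_a2 = tan²(45°−38.3°/2) = 0.2347.
Layer 1: σ at base = K_a1 γ₁ h₁ = 14.63 kPa; P₁ = ½×14.63×2.9 = 21.21.
Layer 2: σ_v at top = γ₁h₁ = 55.39; σ_h top = K_a2×55.39 = 13.00; σ_h base = K_a2×(55.39+19.8×1.9) = 21.83.
P₂ = ½(13.00+21.83)×1.9 = 33.09. Total P_a = 21.21+33.09 = 54.31 kN/m.

54.3 kN/m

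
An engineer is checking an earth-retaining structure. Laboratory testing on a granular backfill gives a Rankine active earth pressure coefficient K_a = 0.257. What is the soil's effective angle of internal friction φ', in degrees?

K_a = tan²(45° − φ/2) ⇒ 45° − φ/2 = arctan(√0.257) = 26.88°.
φ = 2(45° − 26.88°) = 36.23°.

36.2°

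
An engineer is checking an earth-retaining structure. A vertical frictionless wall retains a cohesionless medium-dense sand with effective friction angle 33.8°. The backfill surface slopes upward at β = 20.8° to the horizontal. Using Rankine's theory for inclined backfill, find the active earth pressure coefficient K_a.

K_a = cos β · (cos β − √(cos²β − cos²φ)) / (cos β + √(cos²β − cos²φ)).
cos β = 0.9348, cos φ = 0.8310, √(cos²β − cos²φ) = 0.4282.
K_a = 0.9348 × (0.9348 − 0.4282)/(0.9348 + 0.4282) = 0.3475.

0.347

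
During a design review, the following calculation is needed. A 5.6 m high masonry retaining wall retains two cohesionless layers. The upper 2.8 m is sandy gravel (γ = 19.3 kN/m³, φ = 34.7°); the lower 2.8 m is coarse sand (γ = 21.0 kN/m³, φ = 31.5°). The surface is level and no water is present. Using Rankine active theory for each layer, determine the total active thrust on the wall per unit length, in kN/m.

K_a1 = tan²(45°−34.7°/2) = 0.2745; K_a2 = tan²(45°−31.5°/2) = 0.3136.
Layer 1: σ at base = K_a1 γ₁ h₁ = 14.83 kPa; P₁ = ½×14.83×2.8 = 20.77.
Layer 2: σ_v at top = γ₁h₁ = 54.04; σ_h top = K_a2×54.04 = 16.95; σ_h base = K_a2×(54.04+21.0×2.8) = 35.39.
P₂ = ½(16.95+35.39)×2.8 = 73.27. Total P_a = 20.77+73.27 = 94.04 kN/m.

94.0 kN/m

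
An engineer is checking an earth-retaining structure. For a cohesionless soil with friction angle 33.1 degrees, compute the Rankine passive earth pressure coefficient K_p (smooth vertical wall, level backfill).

K_p = (1 + sin φ)/(1 − sin φ) = tan²(45° + 33.1°/2) = 3.406.

3.41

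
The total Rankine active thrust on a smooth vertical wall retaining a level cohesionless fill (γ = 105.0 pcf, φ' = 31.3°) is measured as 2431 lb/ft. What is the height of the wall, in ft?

K_a = 0.3162. P_a = ½ K_a γ H² ⇒ H = √(2P_a/(K_a γ)).
H = √(2×2431/(0.3162×105.0)) = 12.10 ft.

12.1 ft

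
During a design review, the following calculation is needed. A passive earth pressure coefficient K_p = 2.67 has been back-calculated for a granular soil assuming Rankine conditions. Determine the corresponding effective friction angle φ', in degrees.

K_p = (1+sin φ)/(1−sin φ) ⇒ sin φ = (K_p − 1)/(K_p + 1) = 0.4550.
φ = arcsin(0.4550) = 27.07°.

27.1°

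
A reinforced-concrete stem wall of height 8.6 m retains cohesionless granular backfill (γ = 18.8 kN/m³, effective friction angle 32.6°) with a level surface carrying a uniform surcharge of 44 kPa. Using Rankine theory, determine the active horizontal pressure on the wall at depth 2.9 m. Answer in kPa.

29.5 kPa

K_a = (1 − sin φ)/(1 + sin φ) = 0.2997.
σ_v = γz + q = 18.8 × 2.9 + 44 = 98.52 kPa.
σ_h = K_a σ_v = 0.2997 × 98.52 = 29.53 kPa.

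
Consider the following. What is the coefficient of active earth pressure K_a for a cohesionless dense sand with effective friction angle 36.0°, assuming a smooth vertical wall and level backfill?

0.260

K_a = (1 − sin φ)/(1 + sin φ) = (1 − sin 36.0°)/(1 + sin 36.0°) = 0.2596.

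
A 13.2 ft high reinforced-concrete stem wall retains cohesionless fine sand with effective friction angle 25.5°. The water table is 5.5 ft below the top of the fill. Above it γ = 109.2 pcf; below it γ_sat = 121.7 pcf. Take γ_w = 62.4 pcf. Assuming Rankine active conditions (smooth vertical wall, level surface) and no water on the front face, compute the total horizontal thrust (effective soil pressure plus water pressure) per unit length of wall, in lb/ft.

5050 lb/ft

K_a = tan²(45° − φ/2) = 0.3981.
γ' = 121.7 − 62.4 = 59.30 pcf. Depth below WT = 7.7 ft.
σ'_h at WT = K_a γ d_w = 239.1 psf; at base = 239.1 + K_a γ' × 7.7 = 420.9 psf.
P₁ (0–5.5 ft) = ½×239.1×5.5 = 657.5. P₂ (5.5–13.2 ft) = ½(239.1+420.9)×7.7 = 2541.
P_w = ½ γ_w h₂² = 0.5×62.4×7.7² = 1850. Total = 657.5+2541+1850 = 5048 lb/ft.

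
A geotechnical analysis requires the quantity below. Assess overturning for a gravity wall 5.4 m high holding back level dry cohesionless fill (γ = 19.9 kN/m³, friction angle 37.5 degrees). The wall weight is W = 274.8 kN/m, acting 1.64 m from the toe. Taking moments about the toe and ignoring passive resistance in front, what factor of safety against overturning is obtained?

3.55

K_a = tan²(45° − 37.5°/2) = 0.2432.
P_a = ½K_aγH² = 0.5×0.2432×19.9×5.4² = 70.56 kN/m, acting at H/3 = 1.800 m above the base.
Overturning moment M_o = P_a × H/3 = 70.56 × 1.800 = 127.0.
Resisting moment M_r = W × 1.64 = 274.8 × 1.64 = 450.7.
FS_overturning = M_r/M_o = 450.7/127.0 = 3.548.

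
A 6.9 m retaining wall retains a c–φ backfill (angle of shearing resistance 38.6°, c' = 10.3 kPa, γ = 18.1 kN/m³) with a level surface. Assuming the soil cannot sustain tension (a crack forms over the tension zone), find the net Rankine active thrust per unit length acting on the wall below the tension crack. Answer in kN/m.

K_a = 0.2316; √K_a = 0.4813.
Tension-crack depth z_c = 2c/(γ√K_a) = 2×10.3/(18.1×0.4813) = 2.365 m.
σ_a at base = K_a γ H − 2c√K_a = 0.2316×18.1×6.9 − 2×10.3×0.4813 = 19.01 kPa.
P_a = ½ × 19.01 × (H − z_c) = 0.5×19.01×4.535 = 43.11 kN/m.

43.1 kN/m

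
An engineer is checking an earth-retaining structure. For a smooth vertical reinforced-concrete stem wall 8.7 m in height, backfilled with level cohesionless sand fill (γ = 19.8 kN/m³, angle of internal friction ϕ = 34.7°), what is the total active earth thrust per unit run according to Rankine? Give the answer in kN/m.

206 kN/m

K_a = tan²(45° − φ/2) = 0.2745.
P_a = ½ K_a γ H² = 0.5 × 0.2745 × 19.8 × 8.7² = 205.7 kN/m.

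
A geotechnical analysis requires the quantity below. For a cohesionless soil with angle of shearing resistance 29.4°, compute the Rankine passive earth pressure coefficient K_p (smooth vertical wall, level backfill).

2.93

K_p = (1 + sin φ)/(1 − sin φ) = tan²(45° + 29.4°/2) = 2.929.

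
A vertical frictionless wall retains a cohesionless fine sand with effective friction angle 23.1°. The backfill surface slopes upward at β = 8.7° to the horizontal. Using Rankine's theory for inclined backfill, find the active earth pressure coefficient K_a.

0.459

K_a = cos β · (cos β − √(cos²β − cos²φ)) / (cos β + √(cos²β − cos²φ)).
cos β = 0.9885, cos φ = 0.9198, √(cos²β − cos²φ) = 0.3620.
K_a = 0.9885 × (0.9885 − 0.3620)/(0.9885 + 0.3620) = 0.4586.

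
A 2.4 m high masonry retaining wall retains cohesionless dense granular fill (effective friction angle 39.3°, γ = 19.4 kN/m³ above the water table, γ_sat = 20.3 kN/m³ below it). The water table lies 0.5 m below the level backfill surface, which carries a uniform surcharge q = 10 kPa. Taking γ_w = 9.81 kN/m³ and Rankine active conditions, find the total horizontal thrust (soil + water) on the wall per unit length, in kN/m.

K_a = tan²(45° − φ/2) = 0.2245.
γ' = 20.3 − 9.81 = 10.49 kN/m³. h₂ = H − d_w = 1.9 m.
σ'_h: at surface K_a·q = 2.245; at WT K_a(q+γd_w) = 4.422; at base K_a(q+γd_w+γ'h₂) = 8.895 kPa.
P₁ = ½(2.245+4.422)×0.5 = 1.667; P₂ = ½(4.422+8.895)×1.9 = 12.65; P_w = ½γ_w h₂² = 17.71.
Total = 1.667+12.65+17.71 = 32.02 kN/m.

32.0 kN/m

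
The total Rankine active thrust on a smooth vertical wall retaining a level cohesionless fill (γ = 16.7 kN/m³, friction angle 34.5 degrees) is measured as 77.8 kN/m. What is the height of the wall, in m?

K_a = 0.2768. P_a = ½ K_a γ H² ⇒ H = √(2P_a/(K_a γ)).
H = √(2×77.8/(0.2768×16.7)) = 5.802 m.

5.80 m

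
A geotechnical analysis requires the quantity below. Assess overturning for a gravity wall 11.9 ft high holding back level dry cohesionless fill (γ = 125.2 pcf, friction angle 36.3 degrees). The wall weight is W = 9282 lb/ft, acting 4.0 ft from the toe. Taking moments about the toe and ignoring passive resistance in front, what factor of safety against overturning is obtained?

K_a = tan²(45° − 36.3°/2) = 0.2563.
P_a = ½K_aγH² = 0.5×0.2563×125.2×11.9² = 2272 lb/ft, acting at H/3 = 3.967 ft above the base.
Overturning moment M_o = P_a × H/3 = 2272 × 3.967 = 9011.
Resisting moment M_r = W × 4.0 = 9282 × 4.0 = 37130.
FS_overturning = M_r/M_o = 37130/9011 = 4.120.

4.12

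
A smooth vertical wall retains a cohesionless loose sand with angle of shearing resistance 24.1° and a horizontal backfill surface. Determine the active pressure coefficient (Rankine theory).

K_a = (1 − sin φ)/(1 + sin φ) = (1 − sin 24.1°)/(1 + sin 24.1°) = 0.4201.

0.420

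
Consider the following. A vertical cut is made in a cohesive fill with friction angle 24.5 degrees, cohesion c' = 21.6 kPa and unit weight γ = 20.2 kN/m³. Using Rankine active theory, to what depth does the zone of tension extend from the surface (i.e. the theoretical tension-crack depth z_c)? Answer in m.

3.32 m

K_a = tan²(45° − 24.5°/2) = 0.4137; √K_a = 0.6432.
The active pressure is zero where K_a γ z = 2c√K_a, so z_c = 2c/(γ√K_a) = 2×21.6/(20.2×0.6432) = 3.325 m.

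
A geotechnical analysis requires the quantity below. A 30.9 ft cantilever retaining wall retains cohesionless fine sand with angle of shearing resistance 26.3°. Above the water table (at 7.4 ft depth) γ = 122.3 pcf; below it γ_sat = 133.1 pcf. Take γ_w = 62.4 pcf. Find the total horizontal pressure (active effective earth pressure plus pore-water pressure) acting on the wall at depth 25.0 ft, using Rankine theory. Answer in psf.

K_a = (1 − sin φ)/(1 + sin φ) = 0.3859.
γ' = 133.1 − 62.4 = 70.70 pcf.
Effective vertical stress at 25.0 ft: σ'_v = 122.3×7.4 + 70.70×17.6 = 2149 psf.
σ'_h = K_a σ'_v = 0.3859 × 2149 = 829.5 psf; u = γ_w × 17.6 = 1098 psf.
Total σ_h = 829.5 + 1098 = 1928 psf.

1930 psf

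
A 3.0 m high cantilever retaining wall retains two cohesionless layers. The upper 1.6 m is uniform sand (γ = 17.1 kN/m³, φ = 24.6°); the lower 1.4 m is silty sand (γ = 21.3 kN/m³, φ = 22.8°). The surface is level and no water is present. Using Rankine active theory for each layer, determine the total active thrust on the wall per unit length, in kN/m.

35.1 kN/m

K_a1 = tan²(45°−24.6°/2) = 0.4121; K_a2 = tan²(45°−22.8°/2) = 0.4414.
Layer 1: σ at base = K_a1 γ₁ h₁ = 11.28 kPa; P₁ = ½×11.28×1.6 = 9.021.
Layer 2: σ_v at top = γ₁h₁ = 27.36; σ_h top = K_a2×27.36 = 12.08; σ_h base = K_a2×(27.36+21.3×1.4) = 25.24.
P₂ = ½(12.08+25.24)×1.4 = 26.12. Total P_a = 9.021+26.12 = 35.14 kN/m.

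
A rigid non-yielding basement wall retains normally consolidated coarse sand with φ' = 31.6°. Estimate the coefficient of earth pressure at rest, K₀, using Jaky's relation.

0.476

K₀ = 1 − sin φ' = 1 − sin 31.6° = 0.4760.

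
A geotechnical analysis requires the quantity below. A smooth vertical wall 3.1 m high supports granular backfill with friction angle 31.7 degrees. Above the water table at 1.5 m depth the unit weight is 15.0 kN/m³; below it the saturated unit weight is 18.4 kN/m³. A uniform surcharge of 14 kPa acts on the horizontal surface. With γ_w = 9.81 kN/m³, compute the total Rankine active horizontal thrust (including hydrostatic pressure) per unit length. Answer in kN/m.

K_a = tan²(45° − φ/2) = 0.3111.
γ' = 18.4 − 9.81 = 8.590 kN/m³. h₂ = H − d_w = 1.6 m.
σ'_h: at surface K_a·q = 4.355; at WT K_a(q+γd_w) = 11.35; at base K_a(q+γd_w+γ'h₂) = 15.63 kPa.
P₁ = ½(4.355+11.35)×1.5 = 11.78; P₂ = ½(11.35+15.63)×1.6 = 21.59; P_w = ½γ_w h₂² = 12.56.
Total = 11.78+21.59+12.56 = 45.93 kN/m.

45.9 kN/m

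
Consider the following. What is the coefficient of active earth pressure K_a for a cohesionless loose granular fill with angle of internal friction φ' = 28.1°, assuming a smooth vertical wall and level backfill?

0.360

K_a = tan²(45° − φ/2) = tan²(30.95°) = 0.3596.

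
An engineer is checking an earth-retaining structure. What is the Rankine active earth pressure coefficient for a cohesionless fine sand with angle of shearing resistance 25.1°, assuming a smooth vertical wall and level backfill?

K_a = tan²(45° − φ/2) = tan²(32.45°) = 0.4043.

0.404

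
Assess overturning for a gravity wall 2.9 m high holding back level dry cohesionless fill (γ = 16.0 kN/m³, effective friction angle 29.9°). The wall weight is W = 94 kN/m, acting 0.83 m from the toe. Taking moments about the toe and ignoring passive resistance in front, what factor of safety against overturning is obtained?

3.58

K_a = tan²(45° − 29.9°/2) = 0.3347.
P_a = ½K_aγH² = 0.5×0.3347×16.0×2.9² = 22.52 kN/m, acting at H/3 = 0.9667 m above the base.
Overturning moment M_o = P_a × H/3 = 22.52 × 0.9667 = 21.77.
Resisting moment M_r = W × 0.83 = 94 × 0.83 = 78.02.
FS_overturning = M_r/M_o = 78.02/21.77 = 3.584.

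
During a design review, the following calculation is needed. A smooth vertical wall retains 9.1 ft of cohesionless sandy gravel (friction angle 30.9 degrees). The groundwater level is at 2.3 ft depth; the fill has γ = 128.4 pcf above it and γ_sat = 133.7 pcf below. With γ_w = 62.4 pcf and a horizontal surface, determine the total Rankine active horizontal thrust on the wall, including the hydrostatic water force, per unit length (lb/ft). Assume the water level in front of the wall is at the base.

2730 lb/ft

K_a = tan²(45° − φ/2) = 0.3214.
γ' = 133.7 − 62.4 = 71.30 pcf. Depth below WT = 6.8 ft.
σ'_h at WT = K_a γ d_w = 94.92 psf; at base = 94.92 + K_a γ' × 6.8 = 250.7 psf.
P₁ (0–2.3 ft) = ½×94.92×2.3 = 109.2. P₂ (2.3–9.1 ft) = ½(94.92+250.7)×6.8 = 1175.
P_w = ½ γ_w h₂² = 0.5×62.4×6.8² = 1443. Total = 109.2+1175+1443 = 2727 lb/ft.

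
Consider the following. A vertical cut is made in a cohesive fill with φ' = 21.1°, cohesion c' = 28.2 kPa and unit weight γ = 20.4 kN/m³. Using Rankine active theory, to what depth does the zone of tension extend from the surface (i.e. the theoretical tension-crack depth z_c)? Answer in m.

K_a = tan²(45° − 21.1°/2) = 0.4706; √K_a = 0.6860.
The active pressure is zero where K_a γ z = 2c√K_a, so z_c = 2c/(γ√K_a) = 2×28.2/(20.4×0.6860) = 4.030 m.

4.03 m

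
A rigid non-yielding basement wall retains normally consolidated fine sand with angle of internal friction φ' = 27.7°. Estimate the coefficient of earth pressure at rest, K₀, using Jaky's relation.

K₀ = 1 − sin φ' = 1 − sin 27.7° = 0.5352.

0.535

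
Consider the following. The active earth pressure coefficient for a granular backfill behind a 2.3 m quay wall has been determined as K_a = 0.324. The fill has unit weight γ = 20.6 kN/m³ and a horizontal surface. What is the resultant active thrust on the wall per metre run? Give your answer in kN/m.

P = ½ K_a γ H² = 0.5 × 0.324 × 20.6 × 2.3² = 17.65 kN/m.

17.7 kN/m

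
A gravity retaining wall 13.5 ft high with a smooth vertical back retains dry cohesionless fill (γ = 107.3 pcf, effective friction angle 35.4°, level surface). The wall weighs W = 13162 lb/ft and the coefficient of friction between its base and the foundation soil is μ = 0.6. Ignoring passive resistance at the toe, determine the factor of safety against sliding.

3.03

K_a = tan²(45° − 35.4°/2) = 0.2664.
P_a = ½K_aγH² = 0.5×0.2664×107.3×13.5² = 2605 lb/ft, acting at H/3 = 4.500 ft above the base.
FS_sliding = μW / P_a = 0.6×13162 / 2605 = 3.032.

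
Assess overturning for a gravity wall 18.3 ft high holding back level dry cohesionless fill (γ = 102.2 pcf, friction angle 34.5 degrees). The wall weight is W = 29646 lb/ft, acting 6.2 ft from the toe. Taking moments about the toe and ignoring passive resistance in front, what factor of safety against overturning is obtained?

6.36

K_a = tan²(45° − 34.5°/2) = 0.2768.
P_a = ½K_aγH² = 0.5×0.2768×102.2×18.3² = 4737 lb/ft, acting at H/3 = 6.100 ft above the base.
Overturning moment M_o = P_a × H/3 = 4737 × 6.100 = 28900.
Resisting moment M_r = W × 6.2 = 29646 × 6.2 = 183800.
FS_overturning = M_r/M_o = 183800/28900 = 6.361.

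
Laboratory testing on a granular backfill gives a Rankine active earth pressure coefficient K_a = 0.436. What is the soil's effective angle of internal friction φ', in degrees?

K_a = tan²(45° − φ/2) ⇒ 45° − φ/2 = arctan(√0.436) = 33.44°.
φ = 2(45° − 33.44°) = 23.13°.

23.1°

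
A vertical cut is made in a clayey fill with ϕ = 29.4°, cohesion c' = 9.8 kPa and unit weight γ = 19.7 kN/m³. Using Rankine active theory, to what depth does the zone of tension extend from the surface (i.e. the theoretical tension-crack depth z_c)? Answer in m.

K_a = tan²(45° − 29.4°/2) = 0.3415; √K_a = 0.5844.
The active pressure is zero where K_a γ z = 2c√K_a, so z_c = 2c/(γ√K_a) = 2×9.8/(19.7×0.5844) = 1.703 m.

1.70 m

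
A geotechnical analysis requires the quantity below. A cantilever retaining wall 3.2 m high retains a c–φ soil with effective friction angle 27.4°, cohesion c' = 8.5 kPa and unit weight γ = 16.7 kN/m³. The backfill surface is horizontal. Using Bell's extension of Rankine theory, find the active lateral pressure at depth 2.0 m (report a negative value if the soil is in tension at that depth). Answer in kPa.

K_a = (1 − sin φ)/(1 + sin φ) = 0.3697.
σ_a = K_a γ z − 2c√K_a = 0.3697×16.7×2.0 − 2×8.5×0.6080 = 2.011 kPa.

2.01 kPa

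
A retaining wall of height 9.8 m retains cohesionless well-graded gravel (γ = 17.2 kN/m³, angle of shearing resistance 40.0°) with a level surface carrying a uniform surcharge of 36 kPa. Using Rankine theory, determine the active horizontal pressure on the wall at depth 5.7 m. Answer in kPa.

K_a = (1 − sin φ)/(1 + sin φ) = 0.2174.
σ_v = γz + q = 17.2 × 5.7 + 36 = 134.0 kPa.
σ_h = K_a σ_v = 0.2174 × 134.0 = 29.15 kPa.

29.1 kPa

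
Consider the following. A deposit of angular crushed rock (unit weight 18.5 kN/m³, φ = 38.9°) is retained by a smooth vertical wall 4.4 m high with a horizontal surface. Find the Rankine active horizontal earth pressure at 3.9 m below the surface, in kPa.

16.5 kPa

K_a = (1 − sin φ)/(1 + sin φ) = 0.2285.
σ_h = K_a γ z = 0.2285 × 18.5 × 3.9 = 16.49 kPa.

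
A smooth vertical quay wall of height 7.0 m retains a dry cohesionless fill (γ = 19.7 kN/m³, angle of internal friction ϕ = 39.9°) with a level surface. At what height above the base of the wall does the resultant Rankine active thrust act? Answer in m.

K_a = 0.2184.
The pressure distribution is triangular, so the resultant acts at H/3 above the base = 7.0/3 = 2.333 m.

2.33 m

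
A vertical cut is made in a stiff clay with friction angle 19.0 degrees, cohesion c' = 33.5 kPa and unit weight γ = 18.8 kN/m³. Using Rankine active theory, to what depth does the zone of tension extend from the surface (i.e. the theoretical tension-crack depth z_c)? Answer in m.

5.00 m

K_a = tan²(45° − 19.0°/2) = 0.5088; √K_a = 0.7133.
The active pressure is zero where K_a γ z = 2c√K_a, so z_c = 2c/(γ√K_a) = 2×33.5/(18.8×0.7133) = 4.996 m.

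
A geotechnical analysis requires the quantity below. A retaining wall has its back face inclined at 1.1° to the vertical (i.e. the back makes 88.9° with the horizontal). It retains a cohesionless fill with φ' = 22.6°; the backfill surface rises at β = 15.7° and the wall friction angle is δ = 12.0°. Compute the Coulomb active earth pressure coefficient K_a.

0.552

K_a = sin²(α+φ) / [sin²α · sin(α−δ) · (1 + √{sin(φ+δ)sin(φ−β) / (sin(α−δ)sin(α+β))})²].
With α = 88.9°, φ = 22.6°, δ = 12.0°, β = 15.7°: K_a = 0.5521.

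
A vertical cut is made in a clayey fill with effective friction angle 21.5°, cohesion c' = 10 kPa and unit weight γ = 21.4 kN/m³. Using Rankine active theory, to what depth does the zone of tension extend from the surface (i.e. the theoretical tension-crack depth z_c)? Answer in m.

K_a = tan²(45° − 21.5°/2) = 0.4636; √K_a = 0.6809.
The active pressure is zero where K_a γ z = 2c√K_a, so z_c = 2c/(γ√K_a) = 2×10/(21.4×0.6809) = 1.373 m.

1.37 m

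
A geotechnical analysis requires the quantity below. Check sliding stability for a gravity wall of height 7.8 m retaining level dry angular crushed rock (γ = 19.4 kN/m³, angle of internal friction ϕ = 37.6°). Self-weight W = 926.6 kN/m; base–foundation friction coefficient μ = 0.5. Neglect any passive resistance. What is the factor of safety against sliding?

3.24

K_a = tan²(45° − 37.6°/2) = 0.2421.
P_a = ½K_aγH² = 0.5×0.2421×19.4×7.8² = 142.9 kN/m, acting at H/3 = 2.600 m above the base.
FS_sliding = μW / P_a = 0.5×926.6 / 142.9 = 3.242.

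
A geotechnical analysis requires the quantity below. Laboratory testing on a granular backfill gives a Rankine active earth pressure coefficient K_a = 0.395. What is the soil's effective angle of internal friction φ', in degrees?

K_a = tan²(45° − φ/2) ⇒ 45° − φ/2 = arctan(√0.395) = 32.15°.
φ = 2(45° − 32.15°) = 25.70°.

25.7°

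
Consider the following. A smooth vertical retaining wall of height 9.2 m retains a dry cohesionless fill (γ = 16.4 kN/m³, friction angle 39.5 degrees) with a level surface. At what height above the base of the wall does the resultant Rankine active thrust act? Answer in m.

3.07 m

K_a = 0.2224.
The pressure distribution is triangular, so the resultant acts at H/3 above the base = 9.2/3 = 3.067 m.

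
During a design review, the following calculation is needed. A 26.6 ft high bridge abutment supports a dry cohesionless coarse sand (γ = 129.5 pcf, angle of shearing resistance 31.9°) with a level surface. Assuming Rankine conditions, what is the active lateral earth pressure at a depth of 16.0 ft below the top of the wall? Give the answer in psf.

639 psf

K_a = (1 − sin φ)/(1 + sin φ) = 0.3085.
σ_h = K_a γ z = 0.3085 × 129.5 × 16.0 = 639.3 psf.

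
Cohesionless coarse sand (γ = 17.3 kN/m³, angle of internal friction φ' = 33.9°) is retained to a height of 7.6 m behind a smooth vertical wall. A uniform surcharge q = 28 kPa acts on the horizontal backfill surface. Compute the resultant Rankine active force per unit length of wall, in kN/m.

K_a = tan²(45° − φ/2) = 0.2839.
Soil triangle: ½ K_a γ H² = 0.5×0.2839×17.3×7.6² = 141.8 kN/m.
Surcharge rectangle: K_a q H = 0.2839×28×7.6 = 60.42 kN/m.
Total = 141.8 + 60.42 = 202.3 kN/m.

202 kN/m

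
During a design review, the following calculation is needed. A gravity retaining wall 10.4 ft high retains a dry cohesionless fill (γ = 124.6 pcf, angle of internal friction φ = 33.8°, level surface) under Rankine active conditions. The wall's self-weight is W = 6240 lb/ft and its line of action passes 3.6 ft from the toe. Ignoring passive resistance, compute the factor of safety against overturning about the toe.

3.37

K_a = tan²(45° − 33.8°/2) = 0.2851.
P_a = ½K_aγH² = 0.5×0.2851×124.6×10.4² = 1921 lb/ft, acting at H/3 = 3.467 ft above the base.
Overturning moment M_o = P_a × H/3 = 1921 × 3.467 = 6660.
Resisting moment M_r = W × 3.6 = 6240 × 3.6 = 22460.
FS_overturning = M_r/M_o = 22460/6660 = 3.373.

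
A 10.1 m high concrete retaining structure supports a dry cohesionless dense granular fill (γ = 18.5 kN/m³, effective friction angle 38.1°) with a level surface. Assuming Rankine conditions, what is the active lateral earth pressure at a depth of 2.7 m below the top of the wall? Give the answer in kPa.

11.8 kPa

K_a = (1 − sin φ)/(1 + sin φ) = 0.2368.
σ_h = K_a γ z = 0.2368 × 18.5 × 2.7 = 11.83 kPa.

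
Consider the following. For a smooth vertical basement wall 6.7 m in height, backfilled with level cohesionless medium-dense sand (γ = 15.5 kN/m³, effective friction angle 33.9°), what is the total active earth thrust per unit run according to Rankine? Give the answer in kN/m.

K_a = tan²(45° − φ/2) = 0.2839.
P_a = ½ K_a γ H² = 0.5 × 0.2839 × 15.5 × 6.7² = 98.77 kN/m.

98.8 kN/m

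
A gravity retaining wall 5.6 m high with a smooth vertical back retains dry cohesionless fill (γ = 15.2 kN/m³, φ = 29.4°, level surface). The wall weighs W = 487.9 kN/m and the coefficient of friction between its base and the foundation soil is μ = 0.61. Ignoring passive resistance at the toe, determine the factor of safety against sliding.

3.66

K_a = tan²(45° − 29.4°/2) = 0.3415.
P_a = ½K_aγH² = 0.5×0.3415×15.2×5.6² = 81.38 kN/m, acting at H/3 = 1.867 m above the base.
FS_sliding = μW / P_a = 0.61×487.9 / 81.38 = 3.657.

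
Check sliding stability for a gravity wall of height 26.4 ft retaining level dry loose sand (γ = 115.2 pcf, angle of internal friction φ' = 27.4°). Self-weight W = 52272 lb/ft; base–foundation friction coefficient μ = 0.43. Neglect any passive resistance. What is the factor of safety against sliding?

1.51

K_a = tan²(45° − 27.4°/2) = 0.3697.
P_a = ½K_aγH² = 0.5×0.3697×115.2×26.4² = 14840 lb/ft, acting at H/3 = 8.800 ft above the base.
FS_sliding = μW / P_a = 0.43×52272 / 14840 = 1.515.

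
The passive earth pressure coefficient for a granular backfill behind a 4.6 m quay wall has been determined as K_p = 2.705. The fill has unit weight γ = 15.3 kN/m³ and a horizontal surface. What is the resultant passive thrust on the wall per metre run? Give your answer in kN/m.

438 kN/m

P = ½ K_p γ H² = 0.5 × 2.705 × 15.3 × 4.6² = 437.9 kN/m.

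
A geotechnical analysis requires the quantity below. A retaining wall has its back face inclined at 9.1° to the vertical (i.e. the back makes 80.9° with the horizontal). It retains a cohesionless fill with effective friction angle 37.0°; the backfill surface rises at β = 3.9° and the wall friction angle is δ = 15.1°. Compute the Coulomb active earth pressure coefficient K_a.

0.308

K_a = sin²(α+φ) / [sin²α · sin(α−δ) · (1 + √{sin(φ+δ)sin(φ−β) / (sin(α−δ)sin(α+β))})²].
With α = 80.9°, φ = 37.0°, δ = 15.1°, β = 3.9°: K_a = 0.3080.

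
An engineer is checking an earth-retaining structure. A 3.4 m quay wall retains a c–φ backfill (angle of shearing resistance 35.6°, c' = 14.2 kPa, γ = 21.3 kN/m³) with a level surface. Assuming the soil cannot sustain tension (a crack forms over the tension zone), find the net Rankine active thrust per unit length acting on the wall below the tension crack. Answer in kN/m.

1.83 kN/m

K_a = 0.2641; √K_a = 0.5139.
Tension-crack depth z_c = 2c/(γ√K_a) = 2×14.2/(21.3×0.5139) = 2.594 m.
σ_a at base = K_a γ H − 2c√K_a = 0.2641×21.3×3.4 − 2×14.2×0.5139 = 4.532 kPa.
P_a = ½ × 4.532 × (H − z_c) = 0.5×4.532×0.8056 = 1.826 kN/m.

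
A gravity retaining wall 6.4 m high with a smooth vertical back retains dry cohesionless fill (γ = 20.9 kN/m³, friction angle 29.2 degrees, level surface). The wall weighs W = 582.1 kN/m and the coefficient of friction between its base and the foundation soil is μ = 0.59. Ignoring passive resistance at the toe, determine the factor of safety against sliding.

2.33

K_a = tan²(45° − 29.2°/2) = 0.3442.
P_a = ½K_aγH² = 0.5×0.3442×20.9×6.4² = 147.3 kN/m, acting at H/3 = 2.133 m above the base.
FS_sliding = μW / P_a = 0.59×582.1 / 147.3 = 2.331.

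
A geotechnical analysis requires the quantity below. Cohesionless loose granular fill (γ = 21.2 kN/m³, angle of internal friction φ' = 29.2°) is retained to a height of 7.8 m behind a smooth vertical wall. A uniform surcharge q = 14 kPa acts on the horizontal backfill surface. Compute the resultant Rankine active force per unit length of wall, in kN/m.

K_a = tan²(45° − φ/2) = 0.3442.
Soil triangle: ½ K_a γ H² = 0.5×0.3442×21.2×7.8² = 222.0 kN/m.
Surcharge rectangle: K_a q H = 0.3442×14×7.8 = 37.59 kN/m.
Total = 222.0 + 37.59 = 259.6 kN/m.

260 kN/m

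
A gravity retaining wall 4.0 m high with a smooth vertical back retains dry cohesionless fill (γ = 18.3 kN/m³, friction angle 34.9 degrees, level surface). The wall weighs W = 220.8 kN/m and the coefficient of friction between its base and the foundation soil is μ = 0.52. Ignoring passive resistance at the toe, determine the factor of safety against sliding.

2.88

K_a = tan²(45° − 34.9°/2) = 0.2721.
P_a = ½K_aγH² = 0.5×0.2721×18.3×4.0² = 39.84 kN/m, acting at H/3 = 1.333 m above the base.
FS_sliding = μW / P_a = 0.52×220.8 / 39.84 = 2.882.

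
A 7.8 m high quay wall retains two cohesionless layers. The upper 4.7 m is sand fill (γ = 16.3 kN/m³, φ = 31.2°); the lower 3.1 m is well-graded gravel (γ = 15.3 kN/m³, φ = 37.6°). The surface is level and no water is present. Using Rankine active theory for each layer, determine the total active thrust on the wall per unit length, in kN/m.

132 kN/m

K_a1 = tan²(45°−31.2°/2) = 0.3175; K_a2 = tan²(45°−37.6°/2) = 0.2421.
Layer 1: σ at base = K_a1 γ₁ h₁ = 24.32 kPa; P₁ = ½×24.32×4.7 = 57.16.
Layer 2: σ_v at top = γ₁h₁ = 76.61; σ_h top = K_a2×76.61 = 18.55; σ_h base = K_a2×(76.61+15.3×3.1) = 30.03.
P₂ = ½(18.55+30.03)×3.1 = 75.30. Total P_a = 57.16+75.30 = 132.5 kN/m.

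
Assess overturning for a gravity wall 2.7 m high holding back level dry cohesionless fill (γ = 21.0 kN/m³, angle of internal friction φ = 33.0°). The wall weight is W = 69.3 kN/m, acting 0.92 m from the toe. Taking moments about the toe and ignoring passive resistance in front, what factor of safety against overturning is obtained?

K_a = tan²(45° − 33.0°/2) = 0.2948.
P_a = ½K_aγH² = 0.5×0.2948×21.0×2.7² = 22.57 kN/m, acting at H/3 = 0.9000 m above the base.
Overturning moment M_o = P_a × H/3 = 22.57 × 0.9000 = 20.31.
Resisting moment M_r = W × 0.92 = 69.3 × 0.92 = 63.76.
FS_overturning = M_r/M_o = 63.76/20.31 = 3.139.

3.14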